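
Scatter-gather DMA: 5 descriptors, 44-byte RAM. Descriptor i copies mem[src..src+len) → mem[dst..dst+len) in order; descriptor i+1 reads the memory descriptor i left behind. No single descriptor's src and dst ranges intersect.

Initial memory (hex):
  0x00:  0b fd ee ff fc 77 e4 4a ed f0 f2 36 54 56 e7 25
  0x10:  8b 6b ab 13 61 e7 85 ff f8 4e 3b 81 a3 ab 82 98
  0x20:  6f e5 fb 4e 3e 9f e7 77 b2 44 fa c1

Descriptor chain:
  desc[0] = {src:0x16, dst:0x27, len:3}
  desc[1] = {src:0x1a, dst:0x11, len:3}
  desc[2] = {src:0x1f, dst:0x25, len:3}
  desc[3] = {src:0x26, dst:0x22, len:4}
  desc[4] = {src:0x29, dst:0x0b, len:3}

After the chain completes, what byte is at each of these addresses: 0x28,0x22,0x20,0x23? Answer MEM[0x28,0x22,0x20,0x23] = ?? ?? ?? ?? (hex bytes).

MEM[0x28,0x22,0x20,0x23] = ff 6f 6f e5

D0: mem[0x27..0x29] <- [85 ff f8]
D1: mem[0x11..0x13] <- [3b 81 a3]
D2: mem[0x25..0x27] <- [98 6f e5]
D3: mem[0x22..0x25] <- [6f e5 ff f8]
D4: mem[0x0b..0x0d] <- [f8 fa c1]
query mem[0x28]=0xff, mem[0x22]=0x6f, mem[0x20]=0x6f, mem[0x23]=0xe5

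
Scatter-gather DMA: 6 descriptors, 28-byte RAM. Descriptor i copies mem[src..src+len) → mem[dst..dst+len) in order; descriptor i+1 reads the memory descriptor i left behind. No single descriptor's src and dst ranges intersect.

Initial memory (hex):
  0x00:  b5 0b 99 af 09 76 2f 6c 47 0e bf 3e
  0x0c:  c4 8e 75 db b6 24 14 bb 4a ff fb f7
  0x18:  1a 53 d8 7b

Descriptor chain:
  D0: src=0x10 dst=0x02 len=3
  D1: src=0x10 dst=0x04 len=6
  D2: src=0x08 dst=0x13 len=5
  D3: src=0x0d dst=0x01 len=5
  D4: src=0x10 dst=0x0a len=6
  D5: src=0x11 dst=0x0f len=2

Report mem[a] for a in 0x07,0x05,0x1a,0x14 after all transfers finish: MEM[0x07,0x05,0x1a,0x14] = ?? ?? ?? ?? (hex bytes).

  after D0: wrote 3B at 0x02 = b62414
  after D1: wrote 6B at 0x04 = b62414bb4aff
  after D2: wrote 5B at 0x13 = 4affbf3ec4
  after D3: wrote 5B at 0x01 = 8e75dbb624
  after D4: wrote 6B at 0x0a = b624144affbf
  after D5: wrote 2B at 0x0f = 2414
query mem[0x07]=0xbb, mem[0x05]=0x24, mem[0x1a]=0xd8, mem[0x14]=0xff

MEM[0x07,0x05,0x1a,0x14] = bb 24 d8 ff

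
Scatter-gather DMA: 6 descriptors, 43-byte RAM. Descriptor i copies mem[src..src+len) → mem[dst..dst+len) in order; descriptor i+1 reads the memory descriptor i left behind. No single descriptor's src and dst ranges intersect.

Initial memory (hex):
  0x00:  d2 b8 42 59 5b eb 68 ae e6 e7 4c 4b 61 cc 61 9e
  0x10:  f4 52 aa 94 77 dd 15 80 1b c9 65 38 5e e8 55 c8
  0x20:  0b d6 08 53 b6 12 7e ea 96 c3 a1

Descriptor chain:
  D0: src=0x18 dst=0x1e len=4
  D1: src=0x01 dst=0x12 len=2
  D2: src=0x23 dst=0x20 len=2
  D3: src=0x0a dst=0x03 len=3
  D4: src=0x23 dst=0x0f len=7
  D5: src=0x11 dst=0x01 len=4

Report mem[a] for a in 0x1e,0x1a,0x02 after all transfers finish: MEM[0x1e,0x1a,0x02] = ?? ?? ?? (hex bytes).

  after D0: wrote 4B at 0x1e = 1bc96538
  after D1: wrote 2B at 0x12 = b842
  after D2: wrote 2B at 0x20 = 53b6
  after D3: wrote 3B at 0x03 = 4c4b61
  after D4: wrote 7B at 0x0f = 53b6127eea96c3
  after D5: wrote 4B at 0x01 = 127eea96
query mem[0x1e]=0x1b, mem[0x1a]=0x65, mem[0x02]=0x7e

MEM[0x1e,0x1a,0x02] = 1b 65 7e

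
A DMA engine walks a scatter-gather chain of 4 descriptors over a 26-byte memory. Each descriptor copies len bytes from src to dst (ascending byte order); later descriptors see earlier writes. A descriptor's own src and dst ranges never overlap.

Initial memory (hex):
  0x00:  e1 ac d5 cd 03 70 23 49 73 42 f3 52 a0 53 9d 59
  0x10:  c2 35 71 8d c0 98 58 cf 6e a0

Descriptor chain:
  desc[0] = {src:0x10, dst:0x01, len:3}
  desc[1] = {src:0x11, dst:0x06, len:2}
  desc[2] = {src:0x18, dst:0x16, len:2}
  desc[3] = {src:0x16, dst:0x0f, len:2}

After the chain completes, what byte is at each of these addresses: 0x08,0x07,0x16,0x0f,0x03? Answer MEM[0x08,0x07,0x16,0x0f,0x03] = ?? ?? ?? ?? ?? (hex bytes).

  after D0: wrote 3B at 0x01 = c23571
  after D1: wrote 2B at 0x06 = 3571
  after D2: wrote 2B at 0x16 = 6ea0
  after D3: wrote 2B at 0x0f = 6ea0
query mem[0x08]=0x73, mem[0x07]=0x71, mem[0x16]=0x6e, mem[0x0f]=0x6e, mem[0x03]=0x71

MEM[0x08,0x07,0x16,0x0f,0x03] = 73 71 6e 6e 71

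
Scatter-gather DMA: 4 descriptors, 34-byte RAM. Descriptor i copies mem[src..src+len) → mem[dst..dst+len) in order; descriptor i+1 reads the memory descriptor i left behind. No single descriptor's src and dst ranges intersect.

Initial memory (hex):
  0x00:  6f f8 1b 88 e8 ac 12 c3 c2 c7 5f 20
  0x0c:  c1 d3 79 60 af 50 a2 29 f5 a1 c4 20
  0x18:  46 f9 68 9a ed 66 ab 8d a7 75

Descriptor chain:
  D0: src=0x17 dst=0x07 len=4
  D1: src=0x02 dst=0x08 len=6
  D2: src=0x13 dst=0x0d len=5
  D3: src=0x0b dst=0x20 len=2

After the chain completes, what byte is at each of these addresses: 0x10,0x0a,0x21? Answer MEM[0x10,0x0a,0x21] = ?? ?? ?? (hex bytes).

MEM[0x10,0x0a,0x21] = c4 e8 12

#0 dst[0x07+4] := {0x20,0x46,0xf9,0x68}
#1 dst[0x08+6] := {0x1b,0x88,0xe8,0xac,0x12,0x20}
#2 dst[0x0d+5] := {0x29,0xf5,0xa1,0xc4,0x20}
#3 dst[0x20+2] := {0xac,0x12}
query mem[0x10]=0xc4, mem[0x0a]=0xe8, mem[0x21]=0x12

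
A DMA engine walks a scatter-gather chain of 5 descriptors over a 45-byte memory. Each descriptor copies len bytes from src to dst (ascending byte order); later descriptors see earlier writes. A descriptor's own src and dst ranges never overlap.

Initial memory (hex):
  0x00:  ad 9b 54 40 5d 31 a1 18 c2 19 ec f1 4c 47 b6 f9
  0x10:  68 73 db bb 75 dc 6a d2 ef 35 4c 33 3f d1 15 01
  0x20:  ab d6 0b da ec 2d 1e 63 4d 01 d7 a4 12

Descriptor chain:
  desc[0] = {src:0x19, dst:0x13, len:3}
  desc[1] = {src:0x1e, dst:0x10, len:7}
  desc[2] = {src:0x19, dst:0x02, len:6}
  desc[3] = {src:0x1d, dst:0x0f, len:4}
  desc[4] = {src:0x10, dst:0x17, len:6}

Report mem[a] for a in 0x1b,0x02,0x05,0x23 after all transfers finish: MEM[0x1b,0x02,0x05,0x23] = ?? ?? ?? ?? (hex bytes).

MEM[0x1b,0x02,0x05,0x23] = 0b 35 3f da

#0 dst[0x13+3] := {0x35,0x4c,0x33}
#1 dst[0x10+7] := {0x15,0x01,0xab,0xd6,0x0b,0xda,0xec}
#2 dst[0x02+6] := {0x35,0x4c,0x33,0x3f,0xd1,0x15}
#3 dst[0x0f+4] := {0xd1,0x15,0x01,0xab}
#4 dst[0x17+6] := {0x15,0x01,0xab,0xd6,0x0b,0xda}
query mem[0x1b]=0x0b, mem[0x02]=0x35, mem[0x05]=0x3f, mem[0x23]=0xda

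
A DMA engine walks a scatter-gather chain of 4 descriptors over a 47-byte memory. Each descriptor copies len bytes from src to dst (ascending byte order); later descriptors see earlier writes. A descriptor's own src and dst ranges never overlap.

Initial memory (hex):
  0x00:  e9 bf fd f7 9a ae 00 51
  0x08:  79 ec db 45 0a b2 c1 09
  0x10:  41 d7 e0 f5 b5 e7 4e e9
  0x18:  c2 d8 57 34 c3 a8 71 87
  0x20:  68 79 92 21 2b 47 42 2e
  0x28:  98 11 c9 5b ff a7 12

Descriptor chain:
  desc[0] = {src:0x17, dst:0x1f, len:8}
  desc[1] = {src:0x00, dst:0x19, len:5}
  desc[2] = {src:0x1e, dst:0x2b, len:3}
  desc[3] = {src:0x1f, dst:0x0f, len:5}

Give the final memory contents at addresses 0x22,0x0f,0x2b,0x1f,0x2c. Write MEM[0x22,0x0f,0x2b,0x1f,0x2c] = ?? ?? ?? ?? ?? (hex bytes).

MEM[0x22,0x0f,0x2b,0x1f,0x2c] = 57 e9 71 e9 e9

#0 dst[0x1f+8] := {0xe9,0xc2,0xd8,0x57,0x34,0xc3,0xa8,0x71}
#1 dst[0x19+5] := {0xe9,0xbf,0xfd,0xf7,0x9a}
#2 dst[0x2b+3] := {0x71,0xe9,0xc2}
#3 dst[0x0f+5] := {0xe9,0xc2,0xd8,0x57,0x34}
query mem[0x22]=0x57, mem[0x0f]=0xe9, mem[0x2b]=0x71, mem[0x1f]=0xe9, mem[0x2c]=0xe9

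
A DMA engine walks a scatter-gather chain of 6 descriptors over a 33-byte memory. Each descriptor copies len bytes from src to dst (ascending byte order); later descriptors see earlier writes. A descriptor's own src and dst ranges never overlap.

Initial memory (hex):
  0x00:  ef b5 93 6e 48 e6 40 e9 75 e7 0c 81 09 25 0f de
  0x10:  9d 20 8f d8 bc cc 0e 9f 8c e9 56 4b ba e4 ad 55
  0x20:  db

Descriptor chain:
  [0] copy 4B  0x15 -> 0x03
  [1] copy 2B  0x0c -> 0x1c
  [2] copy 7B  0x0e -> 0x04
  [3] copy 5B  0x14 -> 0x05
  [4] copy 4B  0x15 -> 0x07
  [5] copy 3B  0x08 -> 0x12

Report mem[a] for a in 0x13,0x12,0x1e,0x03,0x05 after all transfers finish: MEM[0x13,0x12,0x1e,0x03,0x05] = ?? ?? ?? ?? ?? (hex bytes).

MEM[0x13,0x12,0x1e,0x03,0x05] = 9f 0e ad cc bc

[0] 0x15->0x03 len=4 : cc 0e 9f 8c
[1] 0x0c->0x1c len=2 : 09 25
[2] 0x0e->0x04 len=7 : 0f de 9d 20 8f d8 bc
[3] 0x14->0x05 len=5 : bc cc 0e 9f 8c
[4] 0x15->0x07 len=4 : cc 0e 9f 8c
[5] 0x08->0x12 len=3 : 0e 9f 8c
query mem[0x13]=0x9f, mem[0x12]=0x0e, mem[0x1e]=0xad, mem[0x03]=0xcc, mem[0x05]=0xbc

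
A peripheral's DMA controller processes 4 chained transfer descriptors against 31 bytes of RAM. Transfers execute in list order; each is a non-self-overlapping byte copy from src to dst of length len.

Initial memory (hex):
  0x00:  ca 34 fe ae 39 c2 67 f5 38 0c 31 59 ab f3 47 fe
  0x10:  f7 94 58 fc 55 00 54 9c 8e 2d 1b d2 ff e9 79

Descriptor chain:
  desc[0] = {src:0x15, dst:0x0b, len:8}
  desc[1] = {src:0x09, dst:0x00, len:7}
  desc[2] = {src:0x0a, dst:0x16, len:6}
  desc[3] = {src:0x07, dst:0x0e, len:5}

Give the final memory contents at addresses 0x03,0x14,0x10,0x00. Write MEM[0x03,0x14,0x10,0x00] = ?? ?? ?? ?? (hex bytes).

MEM[0x03,0x14,0x10,0x00] = 54 55 0c 0c

[0] 0x15->0x0b len=8 : 00 54 9c 8e 2d 1b d2 ff
[1] 0x09->0x00 len=7 : 0c 31 00 54 9c 8e 2d
[2] 0x0a->0x16 len=6 : 31 00 54 9c 8e 2d
[3] 0x07->0x0e len=5 : f5 38 0c 31 00
query mem[0x03]=0x54, mem[0x14]=0x55, mem[0x10]=0x0c, mem[0x00]=0x0c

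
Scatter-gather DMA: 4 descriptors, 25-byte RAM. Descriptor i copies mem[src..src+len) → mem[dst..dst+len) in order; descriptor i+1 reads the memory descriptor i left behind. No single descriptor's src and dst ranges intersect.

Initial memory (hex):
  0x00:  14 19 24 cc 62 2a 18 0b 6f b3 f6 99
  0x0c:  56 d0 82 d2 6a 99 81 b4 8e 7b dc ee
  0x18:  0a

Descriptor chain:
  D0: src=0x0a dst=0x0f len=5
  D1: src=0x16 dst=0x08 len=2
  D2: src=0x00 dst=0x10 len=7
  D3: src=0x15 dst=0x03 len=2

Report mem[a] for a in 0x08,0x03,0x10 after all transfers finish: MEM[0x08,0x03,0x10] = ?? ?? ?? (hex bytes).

#0 dst[0x0f+5] := {0xf6,0x99,0x56,0xd0,0x82}
#1 dst[0x08+2] := {0xdc,0xee}
#2 dst[0x10+7] := {0x14,0x19,0x24,0xcc,0x62,0x2a,0x18}
#3 dst[0x03+2] := {0x2a,0x18}
query mem[0x08]=0xdc, mem[0x03]=0x2a, mem[0x10]=0x14

MEM[0x08,0x03,0x10] = dc 2a 14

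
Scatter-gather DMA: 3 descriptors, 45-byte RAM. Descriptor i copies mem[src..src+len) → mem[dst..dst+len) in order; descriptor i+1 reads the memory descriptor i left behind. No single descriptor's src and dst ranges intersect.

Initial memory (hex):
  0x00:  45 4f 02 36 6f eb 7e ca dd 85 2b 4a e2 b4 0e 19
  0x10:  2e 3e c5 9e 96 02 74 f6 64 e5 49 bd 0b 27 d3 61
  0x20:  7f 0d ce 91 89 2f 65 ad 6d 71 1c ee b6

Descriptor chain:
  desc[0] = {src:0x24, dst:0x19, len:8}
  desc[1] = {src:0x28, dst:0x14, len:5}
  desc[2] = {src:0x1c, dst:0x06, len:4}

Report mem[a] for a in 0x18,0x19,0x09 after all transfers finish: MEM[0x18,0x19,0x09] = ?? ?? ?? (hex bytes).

MEM[0x18,0x19,0x09] = b6 89 1c

#0 dst[0x19+8] := {0x89,0x2f,0x65,0xad,0x6d,0x71,0x1c,0xee}
#1 dst[0x14+5] := {0x6d,0x71,0x1c,0xee,0xb6}
#2 dst[0x06+4] := {0xad,0x6d,0x71,0x1c}
query mem[0x18]=0xb6, mem[0x19]=0x89, mem[0x09]=0x1c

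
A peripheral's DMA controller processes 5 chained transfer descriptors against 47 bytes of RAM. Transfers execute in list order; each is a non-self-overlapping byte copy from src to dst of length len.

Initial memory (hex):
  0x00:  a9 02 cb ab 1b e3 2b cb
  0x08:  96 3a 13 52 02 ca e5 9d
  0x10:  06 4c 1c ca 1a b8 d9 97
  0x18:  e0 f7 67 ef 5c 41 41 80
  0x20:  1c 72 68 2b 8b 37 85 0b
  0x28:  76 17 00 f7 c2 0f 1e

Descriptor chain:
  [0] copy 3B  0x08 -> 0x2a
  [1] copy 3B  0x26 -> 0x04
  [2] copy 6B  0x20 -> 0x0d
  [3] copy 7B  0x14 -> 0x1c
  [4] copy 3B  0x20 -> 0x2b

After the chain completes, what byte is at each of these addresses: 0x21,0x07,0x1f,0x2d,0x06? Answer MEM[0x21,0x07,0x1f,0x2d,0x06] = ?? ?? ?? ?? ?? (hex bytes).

MEM[0x21,0x07,0x1f,0x2d,0x06] = f7 cb 97 67 76

[0] 0x08->0x2a len=3 : 96 3a 13
[1] 0x26->0x04 len=3 : 85 0b 76
[2] 0x20->0x0d len=6 : 1c 72 68 2b 8b 37
[3] 0x14->0x1c len=7 : 1a b8 d9 97 e0 f7 67
[4] 0x20->0x2b len=3 : e0 f7 67
query mem[0x21]=0xf7, mem[0x07]=0xcb, mem[0x1f]=0x97, mem[0x2d]=0x67, mem[0x06]=0x76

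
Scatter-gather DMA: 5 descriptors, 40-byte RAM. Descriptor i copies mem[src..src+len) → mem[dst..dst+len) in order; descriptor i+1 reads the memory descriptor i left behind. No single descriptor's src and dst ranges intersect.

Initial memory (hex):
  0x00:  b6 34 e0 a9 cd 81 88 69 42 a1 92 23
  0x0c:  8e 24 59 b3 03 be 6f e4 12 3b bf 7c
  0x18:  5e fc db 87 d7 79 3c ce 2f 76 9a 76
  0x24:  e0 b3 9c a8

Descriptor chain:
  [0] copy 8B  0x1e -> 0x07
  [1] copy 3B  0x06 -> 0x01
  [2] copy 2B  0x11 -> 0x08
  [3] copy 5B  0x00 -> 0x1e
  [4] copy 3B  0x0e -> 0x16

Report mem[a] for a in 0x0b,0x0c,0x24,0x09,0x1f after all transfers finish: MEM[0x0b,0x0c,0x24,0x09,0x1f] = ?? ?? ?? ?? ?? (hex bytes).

MEM[0x0b,0x0c,0x24,0x09,0x1f] = 9a 76 e0 6f 88

#0 dst[0x07+8] := {0x3c,0xce,0x2f,0x76,0x9a,0x76,0xe0,0xb3}
#1 dst[0x01+3] := {0x88,0x3c,0xce}
#2 dst[0x08+2] := {0xbe,0x6f}
#3 dst[0x1e+5] := {0xb6,0x88,0x3c,0xce,0xcd}
#4 dst[0x16+3] := {0xb3,0xb3,0x03}
query mem[0x0b]=0x9a, mem[0x0c]=0x76, mem[0x24]=0xe0, mem[0x09]=0x6f, mem[0x1f]=0x88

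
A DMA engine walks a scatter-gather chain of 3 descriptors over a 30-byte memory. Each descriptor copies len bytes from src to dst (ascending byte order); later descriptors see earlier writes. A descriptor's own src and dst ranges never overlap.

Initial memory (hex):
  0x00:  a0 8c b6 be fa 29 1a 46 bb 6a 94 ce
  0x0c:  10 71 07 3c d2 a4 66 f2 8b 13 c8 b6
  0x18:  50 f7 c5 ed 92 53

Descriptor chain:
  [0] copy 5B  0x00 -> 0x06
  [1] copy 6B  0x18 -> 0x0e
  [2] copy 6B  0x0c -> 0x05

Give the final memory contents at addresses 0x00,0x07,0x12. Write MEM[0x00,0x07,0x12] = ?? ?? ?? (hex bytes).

MEM[0x00,0x07,0x12] = a0 50 92

  after D0: wrote 5B at 0x06 = a08cb6befa
  after D1: wrote 6B at 0x0e = 50f7c5ed9253
  after D2: wrote 6B at 0x05 = 107150f7c5ed
query mem[0x00]=0xa0, mem[0x07]=0x50, mem[0x12]=0x92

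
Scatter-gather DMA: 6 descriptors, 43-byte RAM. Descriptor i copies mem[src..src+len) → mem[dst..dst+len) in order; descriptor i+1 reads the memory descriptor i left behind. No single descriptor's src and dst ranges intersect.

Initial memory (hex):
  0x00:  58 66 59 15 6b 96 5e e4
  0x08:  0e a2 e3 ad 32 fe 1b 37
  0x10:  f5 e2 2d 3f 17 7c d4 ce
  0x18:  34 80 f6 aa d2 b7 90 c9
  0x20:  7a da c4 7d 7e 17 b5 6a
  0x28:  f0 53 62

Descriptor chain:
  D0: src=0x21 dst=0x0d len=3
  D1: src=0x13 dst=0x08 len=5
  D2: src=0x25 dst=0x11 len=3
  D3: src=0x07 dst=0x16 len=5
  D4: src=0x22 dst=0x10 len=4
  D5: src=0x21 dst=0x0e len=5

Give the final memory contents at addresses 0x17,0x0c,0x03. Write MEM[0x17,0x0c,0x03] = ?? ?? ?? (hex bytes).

MEM[0x17,0x0c,0x03] = 3f ce 15

D0: mem[0x0d..0x0f] <- [da c4 7d]
D1: mem[0x08..0x0c] <- [3f 17 7c d4 ce]
D2: mem[0x11..0x13] <- [17 b5 6a]
D3: mem[0x16..0x1a] <- [e4 3f 17 7c d4]
D4: mem[0x10..0x13] <- [c4 7d 7e 17]
D5: mem[0x0e..0x12] <- [da c4 7d 7e 17]
query mem[0x17]=0x3f, mem[0x0c]=0xce, mem[0x03]=0x15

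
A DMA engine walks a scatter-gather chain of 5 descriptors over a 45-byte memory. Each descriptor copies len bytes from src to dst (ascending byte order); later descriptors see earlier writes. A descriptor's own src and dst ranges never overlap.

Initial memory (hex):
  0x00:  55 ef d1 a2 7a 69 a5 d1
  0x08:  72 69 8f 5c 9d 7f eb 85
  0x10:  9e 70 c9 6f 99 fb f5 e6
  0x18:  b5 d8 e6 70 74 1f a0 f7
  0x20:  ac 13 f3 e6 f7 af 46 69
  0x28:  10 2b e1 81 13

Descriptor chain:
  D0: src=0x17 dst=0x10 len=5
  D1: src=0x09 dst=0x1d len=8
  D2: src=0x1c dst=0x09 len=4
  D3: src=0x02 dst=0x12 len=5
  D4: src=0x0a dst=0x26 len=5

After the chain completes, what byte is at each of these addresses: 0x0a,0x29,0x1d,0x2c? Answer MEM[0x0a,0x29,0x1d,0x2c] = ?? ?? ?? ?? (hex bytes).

MEM[0x0a,0x29,0x1d,0x2c] = 69 7f 69 13

#0 dst[0x10+5] := {0xe6,0xb5,0xd8,0xe6,0x70}
#1 dst[0x1d+8] := {0x69,0x8f,0x5c,0x9d,0x7f,0xeb,0x85,0xe6}
#2 dst[0x09+4] := {0x74,0x69,0x8f,0x5c}
#3 dst[0x12+5] := {0xd1,0xa2,0x7a,0x69,0xa5}
#4 dst[0x26+5] := {0x69,0x8f,0x5c,0x7f,0xeb}
query mem[0x0a]=0x69, mem[0x29]=0x7f, mem[0x1d]=0x69, mem[0x2c]=0x13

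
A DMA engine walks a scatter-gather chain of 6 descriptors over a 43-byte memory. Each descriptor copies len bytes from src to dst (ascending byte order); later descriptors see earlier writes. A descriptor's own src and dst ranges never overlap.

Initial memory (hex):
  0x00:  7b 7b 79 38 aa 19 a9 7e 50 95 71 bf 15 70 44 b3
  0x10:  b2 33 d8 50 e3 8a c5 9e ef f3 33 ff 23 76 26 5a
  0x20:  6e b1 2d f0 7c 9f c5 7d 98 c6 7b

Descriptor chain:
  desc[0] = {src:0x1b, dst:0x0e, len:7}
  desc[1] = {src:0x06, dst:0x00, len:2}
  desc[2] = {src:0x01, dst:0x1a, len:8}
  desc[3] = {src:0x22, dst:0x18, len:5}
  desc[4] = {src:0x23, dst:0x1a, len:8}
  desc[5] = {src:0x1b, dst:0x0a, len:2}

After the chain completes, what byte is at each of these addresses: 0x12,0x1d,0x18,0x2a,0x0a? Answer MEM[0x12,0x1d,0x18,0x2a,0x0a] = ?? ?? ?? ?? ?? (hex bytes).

  after D0: wrote 7B at 0x0e = ff2376265a6eb1
  after D1: wrote 2B at 0x00 = a97e
  after D2: wrote 8B at 0x1a = 7e7938aa19a97e50
  after D3: wrote 5B at 0x18 = 2df07c9fc5
  after D4: wrote 8B at 0x1a = f07c9fc57d98c67b
  after D5: wrote 2B at 0x0a = 7c9f
query mem[0x12]=0x5a, mem[0x1d]=0xc5, mem[0x18]=0x2d, mem[0x2a]=0x7b, mem[0x0a]=0x7c

MEM[0x12,0x1d,0x18,0x2a,0x0a] = 5a c5 2d 7b 7c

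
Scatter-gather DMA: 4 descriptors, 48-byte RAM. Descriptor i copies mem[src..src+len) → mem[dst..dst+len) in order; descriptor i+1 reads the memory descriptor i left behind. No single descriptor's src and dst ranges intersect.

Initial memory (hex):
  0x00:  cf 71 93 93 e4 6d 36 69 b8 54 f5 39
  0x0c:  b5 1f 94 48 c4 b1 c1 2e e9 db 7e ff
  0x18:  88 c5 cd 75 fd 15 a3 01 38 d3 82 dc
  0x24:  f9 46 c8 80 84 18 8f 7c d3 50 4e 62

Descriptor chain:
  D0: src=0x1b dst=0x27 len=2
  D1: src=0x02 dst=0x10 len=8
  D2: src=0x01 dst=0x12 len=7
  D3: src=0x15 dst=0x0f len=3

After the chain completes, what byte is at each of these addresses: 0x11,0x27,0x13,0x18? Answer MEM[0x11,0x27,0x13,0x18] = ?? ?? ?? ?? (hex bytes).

#0 dst[0x27+2] := {0x75,0xfd}
#1 dst[0x10+8] := {0x93,0x93,0xe4,0x6d,0x36,0x69,0xb8,0x54}
#2 dst[0x12+7] := {0x71,0x93,0x93,0xe4,0x6d,0x36,0x69}
#3 dst[0x0f+3] := {0xe4,0x6d,0x36}
query mem[0x11]=0x36, mem[0x27]=0x75, mem[0x13]=0x93, mem[0x18]=0x69

MEM[0x11,0x27,0x13,0x18] = 36 75 93 69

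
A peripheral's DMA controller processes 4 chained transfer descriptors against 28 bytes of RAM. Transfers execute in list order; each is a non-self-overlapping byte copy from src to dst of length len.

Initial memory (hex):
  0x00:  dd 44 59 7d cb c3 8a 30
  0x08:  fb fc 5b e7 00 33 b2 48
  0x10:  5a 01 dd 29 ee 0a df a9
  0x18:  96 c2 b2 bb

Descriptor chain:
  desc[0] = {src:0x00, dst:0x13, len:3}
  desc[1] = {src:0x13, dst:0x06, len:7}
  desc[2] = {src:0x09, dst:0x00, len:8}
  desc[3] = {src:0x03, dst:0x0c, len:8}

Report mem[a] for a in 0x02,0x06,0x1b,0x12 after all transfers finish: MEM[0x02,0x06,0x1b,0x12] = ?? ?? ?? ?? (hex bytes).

D0: mem[0x13..0x15] <- [dd 44 59]
D1: mem[0x06..0x0c] <- [dd 44 59 df a9 96 c2]
D2: mem[0x00..0x07] <- [df a9 96 c2 33 b2 48 5a]
D3: mem[0x0c..0x13] <- [c2 33 b2 48 5a 59 df a9]
query mem[0x02]=0x96, mem[0x06]=0x48, mem[0x1b]=0xbb, mem[0x12]=0xdf

MEM[0x02,0x06,0x1b,0x12] = 96 48 bb df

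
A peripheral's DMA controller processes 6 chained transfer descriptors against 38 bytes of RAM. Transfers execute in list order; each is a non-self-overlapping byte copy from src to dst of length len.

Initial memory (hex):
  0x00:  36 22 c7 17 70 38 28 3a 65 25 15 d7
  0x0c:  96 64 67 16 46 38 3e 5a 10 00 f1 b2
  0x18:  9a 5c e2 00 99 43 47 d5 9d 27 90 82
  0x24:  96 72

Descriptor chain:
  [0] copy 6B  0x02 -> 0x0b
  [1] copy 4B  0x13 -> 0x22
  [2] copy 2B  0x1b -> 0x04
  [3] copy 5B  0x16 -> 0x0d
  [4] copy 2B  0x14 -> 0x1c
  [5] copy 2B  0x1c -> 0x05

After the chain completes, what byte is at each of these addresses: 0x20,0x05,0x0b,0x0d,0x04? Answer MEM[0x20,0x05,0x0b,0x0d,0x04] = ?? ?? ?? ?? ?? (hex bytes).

MEM[0x20,0x05,0x0b,0x0d,0x04] = 9d 10 c7 f1 00

D0: mem[0x0b..0x10] <- [c7 17 70 38 28 3a]
D1: mem[0x22..0x25] <- [5a 10 00 f1]
D2: mem[0x04..0x05] <- [00 99]
D3: mem[0x0d..0x11] <- [f1 b2 9a 5c e2]
D4: mem[0x1c..0x1d] <- [10 00]
D5: mem[0x05..0x06] <- [10 00]
query mem[0x20]=0x9d, mem[0x05]=0x10, mem[0x0b]=0xc7, mem[0x0d]=0xf1, mem[0x04]=0x00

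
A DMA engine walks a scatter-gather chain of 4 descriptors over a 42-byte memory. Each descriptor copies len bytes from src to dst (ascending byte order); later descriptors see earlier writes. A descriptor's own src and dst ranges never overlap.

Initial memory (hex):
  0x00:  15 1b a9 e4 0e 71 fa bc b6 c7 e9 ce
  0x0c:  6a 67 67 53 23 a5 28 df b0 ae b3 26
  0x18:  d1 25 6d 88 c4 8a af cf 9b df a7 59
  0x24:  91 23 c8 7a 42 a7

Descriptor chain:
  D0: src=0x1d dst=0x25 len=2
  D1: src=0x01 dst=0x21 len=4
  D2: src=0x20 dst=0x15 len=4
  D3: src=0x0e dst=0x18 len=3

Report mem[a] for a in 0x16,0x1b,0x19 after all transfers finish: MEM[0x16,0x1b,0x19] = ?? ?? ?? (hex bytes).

#0 dst[0x25+2] := {0x8a,0xaf}
#1 dst[0x21+4] := {0x1b,0xa9,0xe4,0x0e}
#2 dst[0x15+4] := {0x9b,0x1b,0xa9,0xe4}
#3 dst[0x18+3] := {0x67,0x53,0x23}
query mem[0x16]=0x1b, mem[0x1b]=0x88, mem[0x19]=0x53

MEM[0x16,0x1b,0x19] = 1b 88 53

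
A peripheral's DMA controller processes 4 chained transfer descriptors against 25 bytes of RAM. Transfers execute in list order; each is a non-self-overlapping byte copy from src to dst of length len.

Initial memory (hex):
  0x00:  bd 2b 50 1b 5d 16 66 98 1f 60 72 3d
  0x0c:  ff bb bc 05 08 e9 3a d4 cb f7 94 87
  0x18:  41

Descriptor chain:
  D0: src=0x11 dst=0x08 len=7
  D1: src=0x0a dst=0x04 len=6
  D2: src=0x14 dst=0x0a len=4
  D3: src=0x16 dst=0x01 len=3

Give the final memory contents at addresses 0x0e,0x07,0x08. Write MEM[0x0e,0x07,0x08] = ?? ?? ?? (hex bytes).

#0 dst[0x08+7] := {0xe9,0x3a,0xd4,0xcb,0xf7,0x94,0x87}
#1 dst[0x04+6] := {0xd4,0xcb,0xf7,0x94,0x87,0x05}
#2 dst[0x0a+4] := {0xcb,0xf7,0x94,0x87}
#3 dst[0x01+3] := {0x94,0x87,0x41}
query mem[0x0e]=0x87, mem[0x07]=0x94, mem[0x08]=0x87

MEM[0x0e,0x07,0x08] = 87 94 87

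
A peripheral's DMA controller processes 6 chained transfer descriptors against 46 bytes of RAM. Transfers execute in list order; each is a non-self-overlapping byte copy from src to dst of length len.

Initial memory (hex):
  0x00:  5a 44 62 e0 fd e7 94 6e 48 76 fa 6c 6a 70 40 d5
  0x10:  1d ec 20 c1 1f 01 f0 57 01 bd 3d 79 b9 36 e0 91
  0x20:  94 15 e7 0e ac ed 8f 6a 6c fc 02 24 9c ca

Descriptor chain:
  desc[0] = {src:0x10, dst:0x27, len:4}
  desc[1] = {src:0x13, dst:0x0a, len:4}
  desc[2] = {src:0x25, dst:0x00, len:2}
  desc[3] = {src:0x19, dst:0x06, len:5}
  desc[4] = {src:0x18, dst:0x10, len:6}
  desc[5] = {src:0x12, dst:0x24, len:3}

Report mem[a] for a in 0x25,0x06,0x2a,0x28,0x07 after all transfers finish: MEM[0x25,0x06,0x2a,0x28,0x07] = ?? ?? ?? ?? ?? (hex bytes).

D0: mem[0x27..0x2a] <- [1d ec 20 c1]
D1: mem[0x0a..0x0d] <- [c1 1f 01 f0]
D2: mem[0x00..0x01] <- [ed 8f]
D3: mem[0x06..0x0a] <- [bd 3d 79 b9 36]
D4: mem[0x10..0x15] <- [01 bd 3d 79 b9 36]
D5: mem[0x24..0x26] <- [3d 79 b9]
query mem[0x25]=0x79, mem[0x06]=0xbd, mem[0x2a]=0xc1, mem[0x28]=0xec, mem[0x07]=0x3d

MEM[0x25,0x06,0x2a,0x28,0x07] = 79 bd c1 ec 3d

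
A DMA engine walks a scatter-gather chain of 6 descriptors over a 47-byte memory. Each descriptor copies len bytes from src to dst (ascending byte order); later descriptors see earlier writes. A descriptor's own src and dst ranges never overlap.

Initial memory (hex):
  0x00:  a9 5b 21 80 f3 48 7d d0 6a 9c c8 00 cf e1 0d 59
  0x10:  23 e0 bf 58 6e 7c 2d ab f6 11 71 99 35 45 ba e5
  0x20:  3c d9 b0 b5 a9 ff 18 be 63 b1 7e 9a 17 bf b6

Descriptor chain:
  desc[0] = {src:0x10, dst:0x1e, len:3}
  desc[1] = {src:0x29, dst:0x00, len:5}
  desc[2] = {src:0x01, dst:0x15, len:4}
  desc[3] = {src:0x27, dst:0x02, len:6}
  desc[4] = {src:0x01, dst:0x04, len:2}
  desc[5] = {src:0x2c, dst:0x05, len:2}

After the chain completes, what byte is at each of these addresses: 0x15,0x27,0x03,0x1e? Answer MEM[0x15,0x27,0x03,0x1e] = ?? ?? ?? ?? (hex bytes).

  after D0: wrote 3B at 0x1e = 23e0bf
  after D1: wrote 5B at 0x00 = b17e9a17bf
  after D2: wrote 4B at 0x15 = 7e9a17bf
  after D3: wrote 6B at 0x02 = be63b17e9a17
  after D4: wrote 2B at 0x04 = 7ebe
  after D5: wrote 2B at 0x05 = 17bf
query mem[0x15]=0x7e, mem[0x27]=0xbe, mem[0x03]=0x63, mem[0x1e]=0x23

MEM[0x15,0x27,0x03,0x1e] = 7e be 63 23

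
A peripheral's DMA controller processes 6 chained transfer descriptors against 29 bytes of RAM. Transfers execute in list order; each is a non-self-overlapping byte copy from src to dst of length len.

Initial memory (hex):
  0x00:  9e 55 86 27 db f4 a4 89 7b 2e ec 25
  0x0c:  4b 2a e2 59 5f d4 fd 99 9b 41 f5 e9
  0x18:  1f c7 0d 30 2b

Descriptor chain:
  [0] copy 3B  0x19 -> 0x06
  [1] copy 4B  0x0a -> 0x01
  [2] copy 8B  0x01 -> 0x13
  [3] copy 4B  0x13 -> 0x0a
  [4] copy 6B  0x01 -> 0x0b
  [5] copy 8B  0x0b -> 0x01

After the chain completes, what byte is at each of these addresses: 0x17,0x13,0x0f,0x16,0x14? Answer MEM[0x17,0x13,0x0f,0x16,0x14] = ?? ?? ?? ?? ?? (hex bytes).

MEM[0x17,0x13,0x0f,0x16,0x14] = f4 ec f4 2a 25

[0] 0x19->0x06 len=3 : c7 0d 30
[1] 0x0a->0x01 len=4 : ec 25 4b 2a
[2] 0x01->0x13 len=8 : ec 25 4b 2a f4 c7 0d 30
[3] 0x13->0x0a len=4 : ec 25 4b 2a
[4] 0x01->0x0b len=6 : ec 25 4b 2a f4 c7
[5] 0x0b->0x01 len=8 : ec 25 4b 2a f4 c7 d4 fd
query mem[0x17]=0xf4, mem[0x13]=0xec, mem[0x0f]=0xf4, mem[0x16]=0x2a, mem[0x14]=0x25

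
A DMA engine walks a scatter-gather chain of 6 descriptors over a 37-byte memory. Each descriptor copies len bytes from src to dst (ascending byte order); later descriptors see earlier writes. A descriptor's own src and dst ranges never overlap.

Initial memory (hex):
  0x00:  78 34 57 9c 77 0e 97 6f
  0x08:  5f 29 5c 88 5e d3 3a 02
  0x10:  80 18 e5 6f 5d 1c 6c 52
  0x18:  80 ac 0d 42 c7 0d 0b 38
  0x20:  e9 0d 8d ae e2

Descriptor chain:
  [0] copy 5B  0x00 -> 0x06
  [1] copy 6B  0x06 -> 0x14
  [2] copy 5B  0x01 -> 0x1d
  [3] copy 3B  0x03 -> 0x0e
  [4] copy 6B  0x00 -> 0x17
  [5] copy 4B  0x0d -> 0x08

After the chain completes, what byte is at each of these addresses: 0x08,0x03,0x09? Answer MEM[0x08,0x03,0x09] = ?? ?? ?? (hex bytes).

MEM[0x08,0x03,0x09] = d3 9c 9c

  after D0: wrote 5B at 0x06 = 7834579c77
  after D1: wrote 6B at 0x14 = 7834579c7788
  after D2: wrote 5B at 0x1d = 34579c770e
  after D3: wrote 3B at 0x0e = 9c770e
  after D4: wrote 6B at 0x17 = 7834579c770e
  after D5: wrote 4B at 0x08 = d39c770e
query mem[0x08]=0xd3, mem[0x03]=0x9c, mem[0x09]=0x9c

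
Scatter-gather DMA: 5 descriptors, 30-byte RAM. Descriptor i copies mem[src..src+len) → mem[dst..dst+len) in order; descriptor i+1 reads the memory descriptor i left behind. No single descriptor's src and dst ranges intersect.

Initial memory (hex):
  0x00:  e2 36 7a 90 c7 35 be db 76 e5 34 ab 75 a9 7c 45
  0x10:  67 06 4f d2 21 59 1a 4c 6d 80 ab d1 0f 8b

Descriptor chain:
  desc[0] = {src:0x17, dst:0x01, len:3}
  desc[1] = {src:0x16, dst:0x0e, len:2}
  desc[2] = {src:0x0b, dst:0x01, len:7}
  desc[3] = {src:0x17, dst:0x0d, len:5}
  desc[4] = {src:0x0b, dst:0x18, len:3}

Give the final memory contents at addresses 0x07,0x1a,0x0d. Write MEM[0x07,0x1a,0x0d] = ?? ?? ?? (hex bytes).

MEM[0x07,0x1a,0x0d] = 06 4c 4c

#0 dst[0x01+3] := {0x4c,0x6d,0x80}
#1 dst[0x0e+2] := {0x1a,0x4c}
#2 dst[0x01+7] := {0xab,0x75,0xa9,0x1a,0x4c,0x67,0x06}
#3 dst[0x0d+5] := {0x4c,0x6d,0x80,0xab,0xd1}
#4 dst[0x18+3] := {0xab,0x75,0x4c}
query mem[0x07]=0x06, mem[0x1a]=0x4c, mem[0x0d]=0x4c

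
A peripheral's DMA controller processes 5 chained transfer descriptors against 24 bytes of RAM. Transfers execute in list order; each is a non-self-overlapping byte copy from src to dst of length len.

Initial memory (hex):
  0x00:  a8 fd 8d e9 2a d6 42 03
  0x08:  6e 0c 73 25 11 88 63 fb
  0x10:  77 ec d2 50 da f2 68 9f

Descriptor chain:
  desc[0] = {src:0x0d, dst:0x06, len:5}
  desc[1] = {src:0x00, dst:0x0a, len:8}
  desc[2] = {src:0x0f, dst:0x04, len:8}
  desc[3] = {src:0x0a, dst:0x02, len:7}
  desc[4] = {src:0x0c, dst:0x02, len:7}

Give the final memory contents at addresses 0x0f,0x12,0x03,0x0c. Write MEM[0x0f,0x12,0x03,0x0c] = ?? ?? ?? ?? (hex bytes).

D0: mem[0x06..0x0a] <- [88 63 fb 77 ec]
D1: mem[0x0a..0x11] <- [a8 fd 8d e9 2a d6 88 63]
D2: mem[0x04..0x0b] <- [d6 88 63 d2 50 da f2 68]
D3: mem[0x02..0x08] <- [f2 68 8d e9 2a d6 88]
D4: mem[0x02..0x08] <- [8d e9 2a d6 88 63 d2]
query mem[0x0f]=0xd6, mem[0x12]=0xd2, mem[0x03]=0xe9, mem[0x0c]=0x8d

MEM[0x0f,0x12,0x03,0x0c] = d6 d2 e9 8d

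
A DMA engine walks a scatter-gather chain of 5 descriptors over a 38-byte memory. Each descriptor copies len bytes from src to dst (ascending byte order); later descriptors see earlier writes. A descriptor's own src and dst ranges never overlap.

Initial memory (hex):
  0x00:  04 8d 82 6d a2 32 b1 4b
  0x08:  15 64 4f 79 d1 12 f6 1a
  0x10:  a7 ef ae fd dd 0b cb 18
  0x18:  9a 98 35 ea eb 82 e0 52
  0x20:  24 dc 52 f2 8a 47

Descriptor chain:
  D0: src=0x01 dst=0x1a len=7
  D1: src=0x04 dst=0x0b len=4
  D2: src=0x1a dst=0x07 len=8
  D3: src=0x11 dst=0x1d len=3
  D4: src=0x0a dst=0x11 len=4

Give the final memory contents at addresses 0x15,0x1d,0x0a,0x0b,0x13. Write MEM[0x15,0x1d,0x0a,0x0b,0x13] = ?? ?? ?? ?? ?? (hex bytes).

MEM[0x15,0x1d,0x0a,0x0b,0x13] = 0b ef a2 32 b1

  after D0: wrote 7B at 0x1a = 8d826da232b14b
  after D1: wrote 4B at 0x0b = a232b14b
  after D2: wrote 8B at 0x07 = 8d826da232b14bdc
  after D3: wrote 3B at 0x1d = efaefd
  after D4: wrote 4B at 0x11 = a232b14b
query mem[0x15]=0x0b, mem[0x1d]=0xef, mem[0x0a]=0xa2, mem[0x0b]=0x32, mem[0x13]=0xb1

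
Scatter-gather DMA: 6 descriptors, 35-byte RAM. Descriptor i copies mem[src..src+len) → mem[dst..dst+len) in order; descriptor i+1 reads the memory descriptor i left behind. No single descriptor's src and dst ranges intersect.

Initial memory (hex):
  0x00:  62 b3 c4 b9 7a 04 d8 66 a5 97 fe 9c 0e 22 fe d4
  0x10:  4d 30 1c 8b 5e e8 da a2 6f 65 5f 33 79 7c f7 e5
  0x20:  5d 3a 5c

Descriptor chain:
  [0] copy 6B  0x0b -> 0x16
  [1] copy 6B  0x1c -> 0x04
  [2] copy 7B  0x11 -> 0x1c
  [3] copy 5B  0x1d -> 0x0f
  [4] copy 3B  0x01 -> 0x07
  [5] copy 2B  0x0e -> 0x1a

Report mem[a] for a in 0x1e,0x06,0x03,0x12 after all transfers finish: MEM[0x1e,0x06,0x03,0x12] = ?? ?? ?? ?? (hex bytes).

MEM[0x1e,0x06,0x03,0x12] = 8b f7 b9 e8

  after D0: wrote 6B at 0x16 = 9c0e22fed44d
  after D1: wrote 6B at 0x04 = 797cf7e55d3a
  after D2: wrote 7B at 0x1c = 301c8b5ee89c0e
  after D3: wrote 5B at 0x0f = 1c8b5ee89c
  after D4: wrote 3B at 0x07 = b3c4b9
  after D5: wrote 2B at 0x1a = fe1c
query mem[0x1e]=0x8b, mem[0x06]=0xf7, mem[0x03]=0xb9, mem[0x12]=0xe8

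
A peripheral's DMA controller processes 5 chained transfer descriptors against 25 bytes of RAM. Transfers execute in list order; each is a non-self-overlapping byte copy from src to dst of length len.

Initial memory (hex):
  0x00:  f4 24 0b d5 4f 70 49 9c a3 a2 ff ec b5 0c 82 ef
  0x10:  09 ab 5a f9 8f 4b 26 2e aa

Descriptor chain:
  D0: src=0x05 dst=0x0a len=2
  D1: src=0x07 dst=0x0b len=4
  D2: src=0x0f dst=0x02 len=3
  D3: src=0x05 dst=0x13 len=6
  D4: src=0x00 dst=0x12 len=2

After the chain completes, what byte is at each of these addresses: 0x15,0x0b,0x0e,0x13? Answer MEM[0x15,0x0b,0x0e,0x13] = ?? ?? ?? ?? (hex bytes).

#0 dst[0x0a+2] := {0x70,0x49}
#1 dst[0x0b+4] := {0x9c,0xa3,0xa2,0x70}
#2 dst[0x02+3] := {0xef,0x09,0xab}
#3 dst[0x13+6] := {0x70,0x49,0x9c,0xa3,0xa2,0x70}
#4 dst[0x12+2] := {0xf4,0x24}
query mem[0x15]=0x9c, mem[0x0b]=0x9c, mem[0x0e]=0x70, mem[0x13]=0x24

MEM[0x15,0x0b,0x0e,0x13] = 9c 9c 70 24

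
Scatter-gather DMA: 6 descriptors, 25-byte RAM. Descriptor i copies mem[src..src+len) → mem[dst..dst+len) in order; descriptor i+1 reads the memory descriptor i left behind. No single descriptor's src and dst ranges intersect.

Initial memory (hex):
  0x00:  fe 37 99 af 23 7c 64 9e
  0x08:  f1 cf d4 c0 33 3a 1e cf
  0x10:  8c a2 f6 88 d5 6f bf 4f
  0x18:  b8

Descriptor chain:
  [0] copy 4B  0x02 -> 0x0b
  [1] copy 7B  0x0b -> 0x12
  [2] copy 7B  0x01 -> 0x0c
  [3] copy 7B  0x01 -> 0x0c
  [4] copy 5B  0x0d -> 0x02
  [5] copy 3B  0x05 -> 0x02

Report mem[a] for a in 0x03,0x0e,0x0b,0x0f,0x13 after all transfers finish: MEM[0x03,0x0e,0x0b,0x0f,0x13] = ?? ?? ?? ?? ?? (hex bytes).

D0: mem[0x0b..0x0e] <- [99 af 23 7c]
D1: mem[0x12..0x18] <- [99 af 23 7c cf 8c a2]
D2: mem[0x0c..0x12] <- [37 99 af 23 7c 64 9e]
D3: mem[0x0c..0x12] <- [37 99 af 23 7c 64 9e]
D4: mem[0x02..0x06] <- [99 af 23 7c 64]
D5: mem[0x02..0x04] <- [7c 64 9e]
query mem[0x03]=0x64, mem[0x0e]=0xaf, mem[0x0b]=0x99, mem[0x0f]=0x23, mem[0x13]=0xaf

MEM[0x03,0x0e,0x0b,0x0f,0x13] = 64 af 99 23 af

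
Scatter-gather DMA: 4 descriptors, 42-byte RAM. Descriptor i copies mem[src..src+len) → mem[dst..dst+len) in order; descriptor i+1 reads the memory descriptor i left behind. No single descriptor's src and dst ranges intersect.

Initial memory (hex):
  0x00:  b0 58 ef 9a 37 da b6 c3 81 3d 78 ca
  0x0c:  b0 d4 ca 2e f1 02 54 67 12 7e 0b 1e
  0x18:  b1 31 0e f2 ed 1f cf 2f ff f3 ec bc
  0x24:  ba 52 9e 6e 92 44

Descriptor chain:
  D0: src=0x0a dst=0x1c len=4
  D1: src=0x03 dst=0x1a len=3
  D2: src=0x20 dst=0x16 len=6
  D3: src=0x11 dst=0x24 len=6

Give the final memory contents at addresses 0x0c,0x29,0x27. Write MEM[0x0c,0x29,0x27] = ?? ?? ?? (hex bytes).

MEM[0x0c,0x29,0x27] = b0 ff 12

[0] 0x0a->0x1c len=4 : 78 ca b0 d4
[1] 0x03->0x1a len=3 : 9a 37 da
[2] 0x20->0x16 len=6 : ff f3 ec bc ba 52
[3] 0x11->0x24 len=6 : 02 54 67 12 7e ff
query mem[0x0c]=0xb0, mem[0x29]=0xff, mem[0x27]=0x12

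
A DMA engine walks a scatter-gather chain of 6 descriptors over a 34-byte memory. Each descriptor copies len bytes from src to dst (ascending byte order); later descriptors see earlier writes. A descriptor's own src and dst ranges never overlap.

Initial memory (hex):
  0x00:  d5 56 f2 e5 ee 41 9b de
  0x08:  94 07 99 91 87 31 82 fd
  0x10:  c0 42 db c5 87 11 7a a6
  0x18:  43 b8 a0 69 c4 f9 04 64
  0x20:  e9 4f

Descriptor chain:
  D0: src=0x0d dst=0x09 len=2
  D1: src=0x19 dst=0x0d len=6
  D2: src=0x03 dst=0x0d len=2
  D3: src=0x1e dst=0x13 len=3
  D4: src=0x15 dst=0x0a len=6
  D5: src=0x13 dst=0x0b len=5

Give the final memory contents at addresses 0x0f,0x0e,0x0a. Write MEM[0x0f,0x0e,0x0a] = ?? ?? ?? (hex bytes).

D0: mem[0x09..0x0a] <- [31 82]
D1: mem[0x0d..0x12] <- [b8 a0 69 c4 f9 04]
D2: mem[0x0d..0x0e] <- [e5 ee]
D3: mem[0x13..0x15] <- [04 64 e9]
D4: mem[0x0a..0x0f] <- [e9 7a a6 43 b8 a0]
D5: mem[0x0b..0x0f] <- [04 64 e9 7a a6]
query mem[0x0f]=0xa6, mem[0x0e]=0x7a, mem[0x0a]=0xe9

MEM[0x0f,0x0e,0x0a] = a6 7a e9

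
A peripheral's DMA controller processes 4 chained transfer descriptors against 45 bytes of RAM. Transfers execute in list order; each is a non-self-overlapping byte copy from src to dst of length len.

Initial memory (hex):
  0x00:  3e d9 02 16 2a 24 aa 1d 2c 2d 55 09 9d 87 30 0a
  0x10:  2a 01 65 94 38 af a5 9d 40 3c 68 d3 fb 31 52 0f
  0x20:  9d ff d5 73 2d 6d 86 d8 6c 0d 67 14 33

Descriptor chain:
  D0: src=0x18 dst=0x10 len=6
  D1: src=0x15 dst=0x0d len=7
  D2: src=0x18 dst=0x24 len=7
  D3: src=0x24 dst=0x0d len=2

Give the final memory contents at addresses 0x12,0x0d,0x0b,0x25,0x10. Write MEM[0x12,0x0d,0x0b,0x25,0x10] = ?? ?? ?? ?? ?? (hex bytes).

#0 dst[0x10+6] := {0x40,0x3c,0x68,0xd3,0xfb,0x31}
#1 dst[0x0d+7] := {0x31,0xa5,0x9d,0x40,0x3c,0x68,0xd3}
#2 dst[0x24+7] := {0x40,0x3c,0x68,0xd3,0xfb,0x31,0x52}
#3 dst[0x0d+2] := {0x40,0x3c}
query mem[0x12]=0x68, mem[0x0d]=0x40, mem[0x0b]=0x09, mem[0x25]=0x3c, mem[0x10]=0x40

MEM[0x12,0x0d,0x0b,0x25,0x10] = 68 40 09 3c 40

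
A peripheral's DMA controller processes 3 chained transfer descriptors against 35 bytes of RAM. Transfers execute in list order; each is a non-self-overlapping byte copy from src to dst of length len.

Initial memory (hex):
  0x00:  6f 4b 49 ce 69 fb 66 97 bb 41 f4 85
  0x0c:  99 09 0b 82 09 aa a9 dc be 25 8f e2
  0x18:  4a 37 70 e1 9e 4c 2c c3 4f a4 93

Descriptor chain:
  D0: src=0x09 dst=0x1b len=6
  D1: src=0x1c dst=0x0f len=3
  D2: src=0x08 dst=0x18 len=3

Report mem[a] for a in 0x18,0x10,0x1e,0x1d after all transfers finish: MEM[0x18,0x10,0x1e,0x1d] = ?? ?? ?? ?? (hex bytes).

[0] 0x09->0x1b len=6 : 41 f4 85 99 09 0b
[1] 0x1c->0x0f len=3 : f4 85 99
[2] 0x08->0x18 len=3 : bb 41 f4
query mem[0x18]=0xbb, mem[0x10]=0x85, mem[0x1e]=0x99, mem[0x1d]=0x85

MEM[0x18,0x10,0x1e,0x1d] = bb 85 99 85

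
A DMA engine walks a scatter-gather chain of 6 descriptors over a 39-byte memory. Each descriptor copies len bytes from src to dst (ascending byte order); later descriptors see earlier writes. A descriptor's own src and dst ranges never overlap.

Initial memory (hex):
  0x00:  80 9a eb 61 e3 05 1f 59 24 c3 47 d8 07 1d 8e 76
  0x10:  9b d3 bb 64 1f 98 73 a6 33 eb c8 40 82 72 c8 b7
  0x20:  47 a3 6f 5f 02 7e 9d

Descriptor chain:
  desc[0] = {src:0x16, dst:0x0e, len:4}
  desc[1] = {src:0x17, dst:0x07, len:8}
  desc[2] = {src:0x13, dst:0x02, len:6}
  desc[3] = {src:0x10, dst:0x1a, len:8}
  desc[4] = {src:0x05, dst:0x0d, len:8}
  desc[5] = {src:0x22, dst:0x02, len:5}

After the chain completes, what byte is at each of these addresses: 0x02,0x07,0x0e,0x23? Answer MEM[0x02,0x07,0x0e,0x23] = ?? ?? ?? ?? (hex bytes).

  after D0: wrote 4B at 0x0e = 73a633eb
  after D1: wrote 8B at 0x07 = a633ebc8408272c8
  after D2: wrote 6B at 0x02 = 641f9873a633
  after D3: wrote 8B at 0x1a = 33ebbb641f9873a6
  after D4: wrote 8B at 0x0d = 73a63333ebc84082
  after D5: wrote 5B at 0x02 = 6f5f027e9d
query mem[0x02]=0x6f, mem[0x07]=0x33, mem[0x0e]=0xa6, mem[0x23]=0x5f

MEM[0x02,0x07,0x0e,0x23] = 6f 33 a6 5f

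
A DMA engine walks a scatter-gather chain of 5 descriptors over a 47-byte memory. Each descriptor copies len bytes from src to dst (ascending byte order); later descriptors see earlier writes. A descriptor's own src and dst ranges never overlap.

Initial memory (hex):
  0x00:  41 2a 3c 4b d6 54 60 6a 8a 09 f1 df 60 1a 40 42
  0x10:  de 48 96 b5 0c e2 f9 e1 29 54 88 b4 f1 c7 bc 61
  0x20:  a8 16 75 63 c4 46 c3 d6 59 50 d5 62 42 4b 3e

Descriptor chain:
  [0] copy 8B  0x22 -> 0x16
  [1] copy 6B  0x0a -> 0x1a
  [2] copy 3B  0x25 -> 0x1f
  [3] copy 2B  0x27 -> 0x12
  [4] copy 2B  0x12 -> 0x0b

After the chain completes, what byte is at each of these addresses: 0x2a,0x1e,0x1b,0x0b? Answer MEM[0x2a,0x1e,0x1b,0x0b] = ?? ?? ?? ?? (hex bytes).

MEM[0x2a,0x1e,0x1b,0x0b] = d5 40 df d6

  after D0: wrote 8B at 0x16 = 7563c446c3d65950
  after D1: wrote 6B at 0x1a = f1df601a4042
  after D2: wrote 3B at 0x1f = 46c3d6
  after D3: wrote 2B at 0x12 = d659
  after D4: wrote 2B at 0x0b = d659
query mem[0x2a]=0xd5, mem[0x1e]=0x40, mem[0x1b]=0xdf, mem[0x0b]=0xd6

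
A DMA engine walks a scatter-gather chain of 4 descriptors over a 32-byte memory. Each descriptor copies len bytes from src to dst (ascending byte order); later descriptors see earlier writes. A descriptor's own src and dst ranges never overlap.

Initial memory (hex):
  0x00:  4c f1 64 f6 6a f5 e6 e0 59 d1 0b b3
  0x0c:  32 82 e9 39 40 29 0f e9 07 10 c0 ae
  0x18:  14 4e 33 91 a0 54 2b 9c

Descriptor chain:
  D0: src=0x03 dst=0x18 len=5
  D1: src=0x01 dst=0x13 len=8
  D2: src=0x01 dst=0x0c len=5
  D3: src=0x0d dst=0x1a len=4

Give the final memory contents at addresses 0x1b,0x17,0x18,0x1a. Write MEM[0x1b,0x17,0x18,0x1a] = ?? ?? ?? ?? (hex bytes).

D0: mem[0x18..0x1c] <- [f6 6a f5 e6 e0]
D1: mem[0x13..0x1a] <- [f1 64 f6 6a f5 e6 e0 59]
D2: mem[0x0c..0x10] <- [f1 64 f6 6a f5]
D3: mem[0x1a..0x1d] <- [64 f6 6a f5]
query mem[0x1b]=0xf6, mem[0x17]=0xf5, mem[0x18]=0xe6, mem[0x1a]=0x64

MEM[0x1b,0x17,0x18,0x1a] = f6 f5 e6 64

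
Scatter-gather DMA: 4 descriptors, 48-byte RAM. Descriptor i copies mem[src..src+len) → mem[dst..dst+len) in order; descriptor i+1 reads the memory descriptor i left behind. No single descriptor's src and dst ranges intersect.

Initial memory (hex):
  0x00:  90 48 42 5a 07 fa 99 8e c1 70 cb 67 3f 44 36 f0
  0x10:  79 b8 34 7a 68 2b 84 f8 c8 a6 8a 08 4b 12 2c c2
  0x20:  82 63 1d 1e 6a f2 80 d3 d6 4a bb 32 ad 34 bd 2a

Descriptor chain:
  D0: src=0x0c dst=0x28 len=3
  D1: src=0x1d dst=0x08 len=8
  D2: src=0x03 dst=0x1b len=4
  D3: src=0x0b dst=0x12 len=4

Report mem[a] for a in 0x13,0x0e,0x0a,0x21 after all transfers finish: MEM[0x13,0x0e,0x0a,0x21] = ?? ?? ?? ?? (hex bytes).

MEM[0x13,0x0e,0x0a,0x21] = 63 1e c2 63

  after D0: wrote 3B at 0x28 = 3f4436
  after D1: wrote 8B at 0x08 = 122cc282631d1e6a
  after D2: wrote 4B at 0x1b = 5a07fa99
  after D3: wrote 4B at 0x12 = 82631d1e
query mem[0x13]=0x63, mem[0x0e]=0x1e, mem[0x0a]=0xc2, mem[0x21]=0x63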